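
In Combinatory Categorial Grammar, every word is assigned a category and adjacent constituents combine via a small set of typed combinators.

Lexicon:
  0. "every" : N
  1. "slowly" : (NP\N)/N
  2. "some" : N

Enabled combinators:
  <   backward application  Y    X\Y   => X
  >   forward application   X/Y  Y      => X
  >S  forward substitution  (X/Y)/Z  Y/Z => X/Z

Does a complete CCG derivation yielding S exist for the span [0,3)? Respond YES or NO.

N (NP\N)/N N
CKY chart[0,3] = {NP}; S ∉ chart

NO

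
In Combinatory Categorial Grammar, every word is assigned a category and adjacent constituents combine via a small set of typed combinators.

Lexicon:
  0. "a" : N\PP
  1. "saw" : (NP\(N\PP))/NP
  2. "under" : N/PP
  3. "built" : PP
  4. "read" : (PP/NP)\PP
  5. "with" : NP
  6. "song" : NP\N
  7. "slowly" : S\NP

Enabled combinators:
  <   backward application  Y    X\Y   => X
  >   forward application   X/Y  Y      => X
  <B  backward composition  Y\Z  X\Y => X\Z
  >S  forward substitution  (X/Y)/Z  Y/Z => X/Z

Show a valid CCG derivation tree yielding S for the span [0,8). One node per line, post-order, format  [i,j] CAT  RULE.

[0,8] S   <
  [0,7] NP   <
    [0,1] "a" : N\PP
    [1,7] NP\(N\PP)   >
      [1,2] "saw" : (NP\(N\PP))/NP
      [2,7] NP   <
        [2,6] N   >
          [2,3] "under" : N/PP
          [3,6] PP   >
            [3,5] PP/NP   <
              [3,4] "built" : PP
              [4,5] "read" : (PP/NP)\PP
            [5,6] "with" : NP
        [6,7] "song" : NP\N
  [7,8] "slowly" : S\NP

[0,1] N\PP  lex  "a"
[1,2] (NP\(N\PP))/NP  lex  "saw"
[2,3] N/PP  lex  "under"
[3,4] PP  lex  "built"
[4,5] (PP/NP)\PP  lex  "read"
[3,5] PP/NP  <  k=4
[5,6] NP  lex  "with"
[3,6] PP  >  k=5
[2,6] N  >  k=3
[6,7] NP\N  lex  "song"
[2,7] NP  <  k=6
[1,7] NP\(N\PP)  >  k=2
[0,7] NP  <  k=1
[7,8] S\NP  lex  "slowly"
[0,8] S  <  k=7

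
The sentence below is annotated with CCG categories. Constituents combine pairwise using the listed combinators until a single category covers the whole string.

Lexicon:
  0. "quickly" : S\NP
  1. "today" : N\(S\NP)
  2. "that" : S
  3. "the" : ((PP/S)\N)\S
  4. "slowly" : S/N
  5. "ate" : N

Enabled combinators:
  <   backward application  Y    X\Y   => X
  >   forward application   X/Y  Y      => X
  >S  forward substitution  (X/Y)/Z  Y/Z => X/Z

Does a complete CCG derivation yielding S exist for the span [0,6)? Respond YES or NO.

NO

S\NP N\(S\NP) S ((PP/S)\N)\S S/N N
CKY chart[0,6] = {PP}; S ∉ chart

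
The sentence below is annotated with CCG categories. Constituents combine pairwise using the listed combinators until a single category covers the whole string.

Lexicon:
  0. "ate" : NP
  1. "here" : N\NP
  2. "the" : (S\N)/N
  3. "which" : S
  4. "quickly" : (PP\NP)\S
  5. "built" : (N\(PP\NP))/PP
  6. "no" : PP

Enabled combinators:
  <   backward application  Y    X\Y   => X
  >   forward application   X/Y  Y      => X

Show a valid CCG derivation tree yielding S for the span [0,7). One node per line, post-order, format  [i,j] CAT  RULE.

[0,7] S   <
  [0,2] N   <
    [0,1] "ate" : NP
    [1,2] "here" : N\NP
  [2,7] S\N   >
    [2,3] "the" : (S\N)/N
    [3,7] N   <
      [3,5] PP\NP   <
        [3,4] "which" : S
        [4,5] "quickly" : (PP\NP)\S
      [5,7] N\(PP\NP)   >
        [5,6] "built" : (N\(PP\NP))/PP
        [6,7] "no" : PP

[0,1] NP  lex  "ate"
[1,2] N\NP  lex  "here"
[0,2] N  <  k=1
[2,3] (S\N)/N  lex  "the"
[3,4] S  lex  "which"
[4,5] (PP\NP)\S  lex  "quickly"
[3,5] PP\NP  <  k=4
[5,6] (N\(PP\NP))/PP  lex  "built"
[6,7] PP  lex  "no"
[5,7] N\(PP\NP)  >  k=6
[3,7] N  <  k=5
[2,7] S\N  >  k=3
[0,7] S  <  k=2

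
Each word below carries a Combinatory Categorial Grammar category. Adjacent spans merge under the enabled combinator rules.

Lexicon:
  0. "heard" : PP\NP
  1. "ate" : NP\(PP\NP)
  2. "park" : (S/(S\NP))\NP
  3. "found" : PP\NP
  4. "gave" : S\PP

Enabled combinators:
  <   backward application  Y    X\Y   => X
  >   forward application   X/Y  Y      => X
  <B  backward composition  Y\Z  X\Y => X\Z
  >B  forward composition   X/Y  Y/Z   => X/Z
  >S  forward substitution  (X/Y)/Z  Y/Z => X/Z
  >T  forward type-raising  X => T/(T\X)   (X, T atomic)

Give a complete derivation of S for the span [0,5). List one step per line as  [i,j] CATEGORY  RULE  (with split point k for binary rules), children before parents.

[0,1] PP\NP  lex  "heard"
[1,2] NP\(PP\NP)  lex  "ate"
[0,2] NP  <  k=1
[2,3] (S/(S\NP))\NP  lex  "park"
[0,3] S/(S\NP)  <  k=2
[3,4] PP\NP  lex  "found"
[4,5] S\PP  lex  "gave"
[3,5] S\NP  <B  k=4
[0,5] S  >  k=3

[0,5] S   >
  [0,3] S/(S\NP)   <
    [0,2] NP   <
      [0,1] "heard" : PP\NP
      [1,2] "ate" : NP\(PP\NP)
    [2,3] "park" : (S/(S\NP))\NP
  [3,5] S\NP   <B
    [3,4] "found" : PP\NP
    [4,5] "gave" : S\PP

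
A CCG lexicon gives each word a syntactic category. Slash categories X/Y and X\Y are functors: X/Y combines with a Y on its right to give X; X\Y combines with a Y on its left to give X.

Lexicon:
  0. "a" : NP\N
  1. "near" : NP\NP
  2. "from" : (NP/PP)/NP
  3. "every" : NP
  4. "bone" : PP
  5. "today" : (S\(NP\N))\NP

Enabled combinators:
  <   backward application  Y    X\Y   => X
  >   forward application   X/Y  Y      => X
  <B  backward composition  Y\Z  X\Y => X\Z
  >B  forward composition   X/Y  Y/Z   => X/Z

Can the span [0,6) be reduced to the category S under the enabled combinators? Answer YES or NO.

[0,6] S   <
  [0,2] NP\N   <B
    [0,1] "a" : NP\N
    [1,2] "near" : NP\NP
  [2,6] S\(NP\N)   <
    [2,5] NP   >
      [2,4] NP/PP   >
        [2,3] "from" : (NP/PP)/NP
        [3,4] "every" : NP
      [4,5] "bone" : PP
    [5,6] "today" : (S\(NP\N))\NP

YES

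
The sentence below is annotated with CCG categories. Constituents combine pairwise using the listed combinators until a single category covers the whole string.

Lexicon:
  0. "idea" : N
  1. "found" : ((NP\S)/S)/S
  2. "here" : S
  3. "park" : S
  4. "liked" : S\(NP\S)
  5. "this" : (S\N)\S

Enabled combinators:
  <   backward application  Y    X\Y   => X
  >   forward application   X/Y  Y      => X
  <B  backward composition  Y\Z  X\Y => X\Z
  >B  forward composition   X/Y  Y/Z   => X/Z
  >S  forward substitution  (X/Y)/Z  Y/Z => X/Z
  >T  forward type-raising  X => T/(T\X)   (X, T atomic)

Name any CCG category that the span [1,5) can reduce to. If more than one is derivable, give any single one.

S

[0,6] S   <
  [0,1] "idea" : N
  [1,6] S\N   <
    [1,5] S   <
      [1,4] NP\S   >
        [1,3] (NP\S)/S   >
          [1,2] "found" : ((NP\S)/S)/S
          [2,3] "here" : S
        [3,4] "park" : S
      [4,5] "liked" : S\(NP\S)
    [5,6] "this" : (S\N)\S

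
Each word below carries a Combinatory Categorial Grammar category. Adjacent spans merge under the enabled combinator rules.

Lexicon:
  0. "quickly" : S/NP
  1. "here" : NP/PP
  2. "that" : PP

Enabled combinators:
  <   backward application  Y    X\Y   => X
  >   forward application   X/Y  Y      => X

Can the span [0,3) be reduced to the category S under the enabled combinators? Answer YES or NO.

[0,3] S   >
  [0,1] "quickly" : S/NP
  [1,3] NP   >
    [1,2] "here" : NP/PP
    [2,3] "that" : PP

YES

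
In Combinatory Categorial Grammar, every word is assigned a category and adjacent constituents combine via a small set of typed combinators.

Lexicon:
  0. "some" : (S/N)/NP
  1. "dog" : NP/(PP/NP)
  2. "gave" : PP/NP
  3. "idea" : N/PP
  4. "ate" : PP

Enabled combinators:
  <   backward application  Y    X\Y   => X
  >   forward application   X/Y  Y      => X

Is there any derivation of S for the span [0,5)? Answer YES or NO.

YES

[0,5] S   >
  [0,3] S/N   >
    [0,1] "some" : (S/N)/NP
    [1,3] NP   >
      [1,2] "dog" : NP/(PP/NP)
      [2,3] "gave" : PP/NP
  [3,5] N   >
    [3,4] "idea" : N/PP
    [4,5] "ate" : PP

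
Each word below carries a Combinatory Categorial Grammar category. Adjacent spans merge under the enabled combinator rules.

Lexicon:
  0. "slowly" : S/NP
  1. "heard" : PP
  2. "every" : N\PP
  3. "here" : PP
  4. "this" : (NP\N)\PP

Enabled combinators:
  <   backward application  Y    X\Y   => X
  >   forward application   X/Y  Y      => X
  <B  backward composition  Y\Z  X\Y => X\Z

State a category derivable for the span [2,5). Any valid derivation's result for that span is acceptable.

[0,5] S   >
  [0,1] "slowly" : S/NP
  [1,5] NP   <
    [1,2] "heard" : PP
    [2,5] NP\PP   <B
      [2,3] "every" : N\PP
      [3,5] NP\N   <
        [3,4] "here" : PP
        [4,5] "this" : (NP\N)\PP

NP\PP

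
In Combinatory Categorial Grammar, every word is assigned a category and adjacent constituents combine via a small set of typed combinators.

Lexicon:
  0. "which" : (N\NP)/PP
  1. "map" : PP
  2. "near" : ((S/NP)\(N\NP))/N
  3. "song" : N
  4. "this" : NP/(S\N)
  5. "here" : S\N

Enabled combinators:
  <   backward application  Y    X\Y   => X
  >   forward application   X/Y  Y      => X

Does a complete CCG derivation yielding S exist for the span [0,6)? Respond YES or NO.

[0,6] S   >
  [0,4] S/NP   <
    [0,2] N\NP   >
      [0,1] "which" : (N\NP)/PP
      [1,2] "map" : PP
    [2,4] (S/NP)\(N\NP)   >
      [2,3] "near" : ((S/NP)\(N\NP))/N
      [3,4] "song" : N
  [4,6] NP   >
    [4,5] "this" : NP/(S\N)
    [5,6] "here" : S\N

YES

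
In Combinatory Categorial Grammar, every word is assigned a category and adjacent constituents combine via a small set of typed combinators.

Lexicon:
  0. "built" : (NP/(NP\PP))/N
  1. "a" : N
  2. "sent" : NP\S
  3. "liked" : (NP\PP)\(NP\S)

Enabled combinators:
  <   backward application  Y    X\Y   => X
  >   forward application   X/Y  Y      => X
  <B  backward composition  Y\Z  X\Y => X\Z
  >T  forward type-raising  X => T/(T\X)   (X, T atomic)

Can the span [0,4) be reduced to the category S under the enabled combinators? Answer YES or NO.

(NP/(NP\PP))/N N NP\S (NP\PP)\(NP\S)
CKY chart[0,4] = {N/(N\NP), NP, NP/(NP\NP), PP/(PP\NP), S/(S\NP)}; S ∉ chart

NO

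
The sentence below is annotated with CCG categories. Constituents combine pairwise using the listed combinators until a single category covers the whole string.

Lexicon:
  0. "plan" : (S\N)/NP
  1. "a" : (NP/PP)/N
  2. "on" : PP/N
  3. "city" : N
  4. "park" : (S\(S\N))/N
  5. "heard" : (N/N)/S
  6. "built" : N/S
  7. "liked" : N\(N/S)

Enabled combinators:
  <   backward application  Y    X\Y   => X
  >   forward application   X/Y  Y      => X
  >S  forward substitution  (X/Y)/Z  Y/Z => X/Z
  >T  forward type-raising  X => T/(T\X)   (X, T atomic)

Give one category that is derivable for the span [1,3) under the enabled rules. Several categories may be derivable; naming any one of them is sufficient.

[0,8] S   <
  [0,4] S\N   >
    [0,1] "plan" : (S\N)/NP
    [1,4] NP   >
      [1,3] NP/N   >S
        [1,2] "a" : (NP/PP)/N
        [2,3] "on" : PP/N
      [3,4] "city" : N
  [4,8] S\(S\N)   >
    [4,5] "park" : (S\(S\N))/N
    [5,8] N   <
      [5,7] N/S   >S
        [5,6] "heard" : (N/N)/S
        [6,7] "built" : N/S
      [7,8] "liked" : N\(N/S)

NP/N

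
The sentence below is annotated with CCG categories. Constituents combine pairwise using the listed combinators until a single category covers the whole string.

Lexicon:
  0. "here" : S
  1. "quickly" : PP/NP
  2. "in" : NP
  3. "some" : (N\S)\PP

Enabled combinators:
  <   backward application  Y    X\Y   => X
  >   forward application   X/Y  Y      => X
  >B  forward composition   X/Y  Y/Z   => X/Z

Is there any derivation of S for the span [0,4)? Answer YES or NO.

NO

S PP/NP NP (N\S)\PP
CKY chart[0,4] = {N}; S ∉ chart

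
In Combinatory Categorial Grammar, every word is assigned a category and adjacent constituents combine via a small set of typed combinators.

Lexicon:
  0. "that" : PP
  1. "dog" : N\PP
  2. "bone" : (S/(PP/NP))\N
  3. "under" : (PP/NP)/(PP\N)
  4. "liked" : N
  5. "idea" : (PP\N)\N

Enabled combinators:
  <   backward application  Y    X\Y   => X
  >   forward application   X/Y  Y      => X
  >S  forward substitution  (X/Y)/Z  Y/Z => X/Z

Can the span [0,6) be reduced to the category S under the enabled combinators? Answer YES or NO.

YES

[0,6] S   >
  [0,3] S/(PP/NP)   <
    [0,2] N   <
      [0,1] "that" : PP
      [1,2] "dog" : N\PP
    [2,3] "bone" : (S/(PP/NP))\N
  [3,6] PP/NP   >
    [3,4] "under" : (PP/NP)/(PP\N)
    [4,6] PP\N   <
      [4,5] "liked" : N
      [5,6] "idea" : (PP\N)\N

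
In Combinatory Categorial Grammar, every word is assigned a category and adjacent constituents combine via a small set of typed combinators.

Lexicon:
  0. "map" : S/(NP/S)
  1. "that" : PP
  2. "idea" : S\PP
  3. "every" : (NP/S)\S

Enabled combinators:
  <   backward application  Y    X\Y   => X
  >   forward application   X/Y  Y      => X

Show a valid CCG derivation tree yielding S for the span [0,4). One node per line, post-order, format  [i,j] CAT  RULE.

[0,1] S/(NP/S)  lex  "map"
[1,2] PP  lex  "that"
[2,3] S\PP  lex  "idea"
[1,3] S  <  k=2
[3,4] (NP/S)\S  lex  "every"
[1,4] NP/S  <  k=3
[0,4] S  >  k=1

[0,4] S   >
  [0,1] "map" : S/(NP/S)
  [1,4] NP/S   <
    [1,3] S   <
      [1,2] "that" : PP
      [2,3] "idea" : S\PP
    [3,4] "every" : (NP/S)\S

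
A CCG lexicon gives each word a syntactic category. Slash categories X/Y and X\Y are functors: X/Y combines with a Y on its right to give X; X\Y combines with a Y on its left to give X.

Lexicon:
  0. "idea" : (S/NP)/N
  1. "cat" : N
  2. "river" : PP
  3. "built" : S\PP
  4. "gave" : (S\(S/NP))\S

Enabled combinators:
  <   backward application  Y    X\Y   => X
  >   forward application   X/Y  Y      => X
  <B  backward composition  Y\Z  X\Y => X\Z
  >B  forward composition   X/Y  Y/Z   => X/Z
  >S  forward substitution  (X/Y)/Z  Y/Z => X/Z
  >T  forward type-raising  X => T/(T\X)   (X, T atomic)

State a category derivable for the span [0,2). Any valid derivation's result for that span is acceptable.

S/NP

[0,5] S   <
  [0,2] S/NP   >
    [0,1] "idea" : (S/NP)/N
    [1,2] "cat" : N
  [2,5] S\(S/NP)   <
    [2,4] S   >
      [2,3] S/(S\PP)   >T
        [2,3] "river" : PP
      [3,4] "built" : S\PP
    [4,5] "gave" : (S\(S/NP))\S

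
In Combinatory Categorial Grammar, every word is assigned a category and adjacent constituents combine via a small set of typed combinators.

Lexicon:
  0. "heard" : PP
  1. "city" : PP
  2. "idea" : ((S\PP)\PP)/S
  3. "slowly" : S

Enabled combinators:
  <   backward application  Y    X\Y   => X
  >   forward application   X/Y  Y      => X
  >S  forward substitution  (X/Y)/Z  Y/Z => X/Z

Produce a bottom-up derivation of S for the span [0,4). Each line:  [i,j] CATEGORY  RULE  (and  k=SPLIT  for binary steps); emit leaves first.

[0,4] S   <
  [0,1] "heard" : PP
  [1,4] S\PP   <
    [1,2] "city" : PP
    [2,4] (S\PP)\PP   >
      [2,3] "idea" : ((S\PP)\PP)/S
      [3,4] "slowly" : S

[0,1] PP  lex  "heard"
[1,2] PP  lex  "city"
[2,3] ((S\PP)\PP)/S  lex  "idea"
[3,4] S  lex  "slowly"
[2,4] (S\PP)\PP  >  k=3
[1,4] S\PP  <  k=2
[0,4] S  <  k=1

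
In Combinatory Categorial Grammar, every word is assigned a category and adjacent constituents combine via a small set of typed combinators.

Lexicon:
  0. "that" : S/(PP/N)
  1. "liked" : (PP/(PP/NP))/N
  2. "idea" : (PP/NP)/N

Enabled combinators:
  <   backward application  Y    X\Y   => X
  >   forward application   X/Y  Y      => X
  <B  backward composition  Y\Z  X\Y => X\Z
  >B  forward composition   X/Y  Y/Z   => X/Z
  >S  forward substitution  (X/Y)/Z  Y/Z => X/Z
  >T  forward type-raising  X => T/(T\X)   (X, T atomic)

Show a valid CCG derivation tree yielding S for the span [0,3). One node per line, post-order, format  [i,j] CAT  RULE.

[0,1] S/(PP/N)  lex  "that"
[1,2] (PP/(PP/NP))/N  lex  "liked"
[2,3] (PP/NP)/N  lex  "idea"
[1,3] PP/N  >S  k=2
[0,3] S  >  k=1

[0,3] S   >
  [0,1] "that" : S/(PP/N)
  [1,3] PP/N   >S
    [1,2] "liked" : (PP/(PP/NP))/N
    [2,3] "idea" : (PP/NP)/N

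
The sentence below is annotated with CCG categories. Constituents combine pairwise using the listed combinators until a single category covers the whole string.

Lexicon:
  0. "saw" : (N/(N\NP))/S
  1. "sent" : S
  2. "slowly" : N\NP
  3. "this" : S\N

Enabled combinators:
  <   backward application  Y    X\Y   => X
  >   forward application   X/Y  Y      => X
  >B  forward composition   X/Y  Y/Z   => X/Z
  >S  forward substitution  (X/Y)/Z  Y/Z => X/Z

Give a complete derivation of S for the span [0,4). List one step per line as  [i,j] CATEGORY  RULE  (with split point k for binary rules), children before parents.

[0,1] (N/(N\NP))/S  lex  "saw"
[1,2] S  lex  "sent"
[0,2] N/(N\NP)  >  k=1
[2,3] N\NP  lex  "slowly"
[0,3] N  >  k=2
[3,4] S\N  lex  "this"
[0,4] S  <  k=3

[0,4] S   <
  [0,3] N   >
    [0,2] N/(N\NP)   >
      [0,1] "saw" : (N/(N\NP))/S
      [1,2] "sent" : S
    [2,3] "slowly" : N\NP
  [3,4] "this" : S\N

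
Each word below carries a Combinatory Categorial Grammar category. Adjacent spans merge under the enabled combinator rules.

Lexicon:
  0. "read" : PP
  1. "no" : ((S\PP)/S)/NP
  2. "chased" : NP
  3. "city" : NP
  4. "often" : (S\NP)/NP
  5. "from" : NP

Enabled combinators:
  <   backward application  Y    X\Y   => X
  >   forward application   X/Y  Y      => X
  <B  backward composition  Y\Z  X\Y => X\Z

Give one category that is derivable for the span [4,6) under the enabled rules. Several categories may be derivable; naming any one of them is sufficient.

[0,6] S   <
  [0,1] "read" : PP
  [1,6] S\PP   >
    [1,3] (S\PP)/S   >
      [1,2] "no" : ((S\PP)/S)/NP
      [2,3] "chased" : NP
    [3,6] S   <
      [3,4] "city" : NP
      [4,6] S\NP   >
        [4,5] "often" : (S\NP)/NP
        [5,6] "from" : NP

S\NP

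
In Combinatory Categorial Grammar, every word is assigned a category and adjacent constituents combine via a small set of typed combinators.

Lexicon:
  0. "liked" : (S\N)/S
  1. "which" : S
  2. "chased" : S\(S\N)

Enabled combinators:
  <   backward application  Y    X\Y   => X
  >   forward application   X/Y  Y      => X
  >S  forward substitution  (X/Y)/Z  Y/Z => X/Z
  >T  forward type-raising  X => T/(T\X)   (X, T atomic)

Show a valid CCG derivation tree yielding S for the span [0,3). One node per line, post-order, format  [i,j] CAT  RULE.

[0,3] S   <
  [0,2] S\N   >
    [0,1] "liked" : (S\N)/S
    [1,2] "which" : S
  [2,3] "chased" : S\(S\N)

[0,1] (S\N)/S  lex  "liked"
[1,2] S  lex  "which"
[0,2] S\N  >  k=1
[2,3] S\(S\N)  lex  "chased"
[0,3] S  <  k=2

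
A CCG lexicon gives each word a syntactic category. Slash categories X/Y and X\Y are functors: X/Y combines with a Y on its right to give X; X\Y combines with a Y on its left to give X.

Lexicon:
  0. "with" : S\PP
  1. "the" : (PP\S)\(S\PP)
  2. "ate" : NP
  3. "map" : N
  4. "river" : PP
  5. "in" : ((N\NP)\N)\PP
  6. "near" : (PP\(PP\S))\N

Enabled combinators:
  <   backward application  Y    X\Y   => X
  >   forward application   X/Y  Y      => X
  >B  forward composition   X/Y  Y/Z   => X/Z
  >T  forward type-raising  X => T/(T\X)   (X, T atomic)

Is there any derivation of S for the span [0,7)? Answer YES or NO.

S\PP (PP\S)\(S\PP) NP N PP ((N\NP)\N)\PP (PP\(PP\S))\N
CKY chart[0,7] = {N/(N\PP), NP/(NP\PP), PP, PP/(PP\PP), S/(S\PP)}; S ∉ chart

NO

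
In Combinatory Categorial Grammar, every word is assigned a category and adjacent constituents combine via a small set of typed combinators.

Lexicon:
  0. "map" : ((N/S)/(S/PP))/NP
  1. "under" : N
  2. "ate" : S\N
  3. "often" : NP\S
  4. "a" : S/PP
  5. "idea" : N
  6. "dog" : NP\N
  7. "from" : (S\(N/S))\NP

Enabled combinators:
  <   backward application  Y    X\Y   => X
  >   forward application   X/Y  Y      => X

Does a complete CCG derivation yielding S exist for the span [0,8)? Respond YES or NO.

[0,8] S   <
  [0,5] N/S   >
    [0,4] (N/S)/(S/PP)   >
      [0,1] "map" : ((N/S)/(S/PP))/NP
      [1,4] NP   <
        [1,3] S   <
          [1,2] "under" : N
          [2,3] "ate" : S\N
        [3,4] "often" : NP\S
    [4,5] "a" : S/PP
  [5,8] S\(N/S)   <
    [5,7] NP   <
      [5,6] "idea" : N
      [6,7] "dog" : NP\N
    [7,8] "from" : (S\(N/S))\NP

YES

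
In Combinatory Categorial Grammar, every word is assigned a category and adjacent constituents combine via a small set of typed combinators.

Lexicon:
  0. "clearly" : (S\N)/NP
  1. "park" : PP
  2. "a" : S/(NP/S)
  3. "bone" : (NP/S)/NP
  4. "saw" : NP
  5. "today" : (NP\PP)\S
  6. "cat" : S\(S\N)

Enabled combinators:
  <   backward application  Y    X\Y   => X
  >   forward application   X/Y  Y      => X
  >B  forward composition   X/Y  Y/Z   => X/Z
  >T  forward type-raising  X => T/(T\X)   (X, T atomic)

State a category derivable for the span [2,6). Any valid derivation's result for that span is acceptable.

[0,7] S   <
  [0,6] S\N   >
    [0,1] "clearly" : (S\N)/NP
    [1,6] NP   <
      [1,2] "park" : PP
      [2,6] NP\PP   <
        [2,5] S   >
          [2,4] S/NP   >B
            [2,3] "a" : S/(NP/S)
            [3,4] "bone" : (NP/S)/NP
          [4,5] "saw" : NP
        [5,6] "today" : (NP\PP)\S
  [6,7] "cat" : S\(S\N)

NP\PP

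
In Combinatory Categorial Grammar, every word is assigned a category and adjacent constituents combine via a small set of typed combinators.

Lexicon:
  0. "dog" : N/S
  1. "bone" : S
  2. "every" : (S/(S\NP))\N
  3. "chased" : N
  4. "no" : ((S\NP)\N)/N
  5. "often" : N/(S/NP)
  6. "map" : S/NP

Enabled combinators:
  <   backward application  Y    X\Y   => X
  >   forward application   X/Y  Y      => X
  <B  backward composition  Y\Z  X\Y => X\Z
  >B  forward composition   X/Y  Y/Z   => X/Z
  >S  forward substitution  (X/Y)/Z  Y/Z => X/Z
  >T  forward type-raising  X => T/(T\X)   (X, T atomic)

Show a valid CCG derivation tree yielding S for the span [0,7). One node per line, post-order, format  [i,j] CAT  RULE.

[0,1] N/S  lex  "dog"
[1,2] S  lex  "bone"
[0,2] N  >  k=1
[2,3] (S/(S\NP))\N  lex  "every"
[0,3] S/(S\NP)  <  k=2
[3,4] N  lex  "chased"
[4,5] ((S\NP)\N)/N  lex  "no"
[5,6] N/(S/NP)  lex  "often"
[6,7] S/NP  lex  "map"
[5,7] N  >  k=6
[4,7] (S\NP)\N  >  k=5
[3,7] S\NP  <  k=4
[0,7] S  >  k=3

[0,7] S   >
  [0,3] S/(S\NP)   <
    [0,2] N   >
      [0,1] "dog" : N/S
      [1,2] "bone" : S
    [2,3] "every" : (S/(S\NP))\N
  [3,7] S\NP   <
    [3,4] "chased" : N
    [4,7] (S\NP)\N   >
      [4,5] "no" : ((S\NP)\N)/N
      [5,7] N   >
        [5,6] "often" : N/(S/NP)
        [6,7] "map" : S/NP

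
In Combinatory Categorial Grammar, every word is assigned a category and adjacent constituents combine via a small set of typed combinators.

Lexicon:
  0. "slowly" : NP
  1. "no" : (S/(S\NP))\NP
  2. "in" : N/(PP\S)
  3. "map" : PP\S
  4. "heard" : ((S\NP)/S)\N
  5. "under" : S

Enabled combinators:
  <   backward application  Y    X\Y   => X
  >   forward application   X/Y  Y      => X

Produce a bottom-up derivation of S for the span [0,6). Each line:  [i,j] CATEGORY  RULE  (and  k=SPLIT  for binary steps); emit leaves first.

[0,6] S   >
  [0,2] S/(S\NP)   <
    [0,1] "slowly" : NP
    [1,2] "no" : (S/(S\NP))\NP
  [2,6] S\NP   >
    [2,5] (S\NP)/S   <
      [2,4] N   >
        [2,3] "in" : N/(PP\S)
        [3,4] "map" : PP\S
      [4,5] "heard" : ((S\NP)/S)\N
    [5,6] "under" : S

[0,1] NP  lex  "slowly"
[1,2] (S/(S\NP))\NP  lex  "no"
[0,2] S/(S\NP)  <  k=1
[2,3] N/(PP\S)  lex  "in"
[3,4] PP\S  lex  "map"
[2,4] N  >  k=3
[4,5] ((S\NP)/S)\N  lex  "heard"
[2,5] (S\NP)/S  <  k=4
[5,6] S  lex  "under"
[2,6] S\NP  >  k=5
[0,6] S  >  k=2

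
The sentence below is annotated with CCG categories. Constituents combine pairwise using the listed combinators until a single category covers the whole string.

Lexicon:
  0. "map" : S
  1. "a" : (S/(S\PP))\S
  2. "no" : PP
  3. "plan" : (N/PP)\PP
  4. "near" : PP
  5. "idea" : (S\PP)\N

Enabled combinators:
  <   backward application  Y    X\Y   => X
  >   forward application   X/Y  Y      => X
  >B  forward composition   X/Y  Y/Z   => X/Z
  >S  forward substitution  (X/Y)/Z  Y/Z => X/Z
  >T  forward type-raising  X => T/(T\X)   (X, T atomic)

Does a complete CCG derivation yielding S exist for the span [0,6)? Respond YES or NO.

YES

[0,6] S   >
  [0,2] S/(S\PP)   <
    [0,1] "map" : S
    [1,2] "a" : (S/(S\PP))\S
  [2,6] S\PP   <
    [2,5] N   >
      [2,4] N/PP   <
        [2,3] "no" : PP
        [3,4] "plan" : (N/PP)\PP
      [4,5] "near" : PP
    [5,6] "idea" : (S\PP)\N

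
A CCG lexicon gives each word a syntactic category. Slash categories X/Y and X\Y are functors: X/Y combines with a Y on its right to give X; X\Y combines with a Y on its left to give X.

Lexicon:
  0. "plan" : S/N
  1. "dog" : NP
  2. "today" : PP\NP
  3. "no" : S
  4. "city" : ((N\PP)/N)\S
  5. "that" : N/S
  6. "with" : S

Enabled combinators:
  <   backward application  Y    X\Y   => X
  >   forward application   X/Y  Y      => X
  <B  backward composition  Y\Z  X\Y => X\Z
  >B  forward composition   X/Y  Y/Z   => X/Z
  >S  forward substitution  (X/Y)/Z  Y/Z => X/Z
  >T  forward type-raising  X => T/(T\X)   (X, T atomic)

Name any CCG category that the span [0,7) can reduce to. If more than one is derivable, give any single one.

[0,7] S   >
  [0,1] "plan" : S/N
  [1,7] N   <
    [1,3] PP   <
      [1,2] "dog" : NP
      [2,3] "today" : PP\NP
    [3,7] N\PP   >
      [3,5] (N\PP)/N   <
        [3,4] "no" : S
        [4,5] "city" : ((N\PP)/N)\S
      [5,7] N   >
        [5,6] "that" : N/S
        [6,7] "with" : S

S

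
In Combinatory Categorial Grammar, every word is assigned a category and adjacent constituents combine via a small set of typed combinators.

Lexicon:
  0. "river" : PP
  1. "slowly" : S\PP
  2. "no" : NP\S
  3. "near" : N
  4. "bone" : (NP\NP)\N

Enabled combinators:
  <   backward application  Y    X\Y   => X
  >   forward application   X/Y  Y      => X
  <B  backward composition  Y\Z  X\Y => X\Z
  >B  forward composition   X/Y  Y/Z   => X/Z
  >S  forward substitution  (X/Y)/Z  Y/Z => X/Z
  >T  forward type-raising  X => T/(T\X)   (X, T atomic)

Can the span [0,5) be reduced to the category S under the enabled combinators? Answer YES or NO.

PP S\PP NP\S N (NP\NP)\N
CKY chart[0,5] = {N/(N\NP), NP, NP/(NP\NP), PP/(PP\NP), S/(S\NP)}; S ∉ chart

NO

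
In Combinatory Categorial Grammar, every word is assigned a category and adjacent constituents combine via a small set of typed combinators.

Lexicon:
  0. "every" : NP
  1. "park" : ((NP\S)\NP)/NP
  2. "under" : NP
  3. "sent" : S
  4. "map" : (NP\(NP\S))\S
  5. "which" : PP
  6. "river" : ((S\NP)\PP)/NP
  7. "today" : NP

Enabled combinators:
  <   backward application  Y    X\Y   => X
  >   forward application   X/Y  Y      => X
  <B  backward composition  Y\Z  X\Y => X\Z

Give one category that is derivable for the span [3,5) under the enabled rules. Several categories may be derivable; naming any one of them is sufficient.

NP\(NP\S)

[0,8] S   <
  [0,5] NP   <
    [0,3] NP\S   <
      [0,1] "every" : NP
      [1,3] (NP\S)\NP   >
        [1,2] "park" : ((NP\S)\NP)/NP
        [2,3] "under" : NP
    [3,5] NP\(NP\S)   <
      [3,4] "sent" : S
      [4,5] "map" : (NP\(NP\S))\S
  [5,8] S\NP   <
    [5,6] "which" : PP
    [6,8] (S\NP)\PP   >
      [6,7] "river" : ((S\NP)\PP)/NP
      [7,8] "today" : NP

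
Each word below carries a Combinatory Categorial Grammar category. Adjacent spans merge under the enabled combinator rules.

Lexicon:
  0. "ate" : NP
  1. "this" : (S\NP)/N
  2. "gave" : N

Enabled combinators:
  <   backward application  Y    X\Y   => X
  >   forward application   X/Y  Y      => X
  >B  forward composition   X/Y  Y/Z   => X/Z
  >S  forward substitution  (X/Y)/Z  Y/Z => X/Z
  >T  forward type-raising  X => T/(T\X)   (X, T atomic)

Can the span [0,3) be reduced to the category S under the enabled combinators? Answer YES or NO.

YES

[0,3] S   <
  [0,1] "ate" : NP
  [1,3] S\NP   >
    [1,2] "this" : (S\NP)/N
    [2,3] "gave" : N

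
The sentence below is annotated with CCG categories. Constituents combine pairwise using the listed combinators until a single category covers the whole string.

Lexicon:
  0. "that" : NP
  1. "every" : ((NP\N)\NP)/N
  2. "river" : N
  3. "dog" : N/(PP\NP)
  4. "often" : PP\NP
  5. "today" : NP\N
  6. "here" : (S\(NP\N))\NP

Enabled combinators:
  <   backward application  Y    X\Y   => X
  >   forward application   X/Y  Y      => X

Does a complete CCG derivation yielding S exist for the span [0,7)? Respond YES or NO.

[0,7] S   <
  [0,3] NP\N   <
    [0,1] "that" : NP
    [1,3] (NP\N)\NP   >
      [1,2] "every" : ((NP\N)\NP)/N
      [2,3] "river" : N
  [3,7] S\(NP\N)   <
    [3,6] NP   <
      [3,5] N   >
        [3,4] "dog" : N/(PP\NP)
        [4,5] "often" : PP\NP
      [5,6] "today" : NP\N
    [6,7] "here" : (S\(NP\N))\NP

YES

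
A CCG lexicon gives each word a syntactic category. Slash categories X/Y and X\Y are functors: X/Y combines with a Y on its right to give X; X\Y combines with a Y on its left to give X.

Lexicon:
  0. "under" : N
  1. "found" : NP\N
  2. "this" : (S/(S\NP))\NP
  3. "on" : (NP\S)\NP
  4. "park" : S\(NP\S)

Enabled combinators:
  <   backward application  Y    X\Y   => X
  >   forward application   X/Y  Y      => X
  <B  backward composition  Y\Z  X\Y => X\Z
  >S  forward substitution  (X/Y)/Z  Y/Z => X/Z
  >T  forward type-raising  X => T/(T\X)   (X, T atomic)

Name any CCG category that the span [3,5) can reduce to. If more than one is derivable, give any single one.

[0,5] S   >
  [0,3] S/(S\NP)   <
    [0,2] NP   >
      [0,1] NP/(NP\N)   >T
        [0,1] "under" : N
      [1,2] "found" : NP\N
    [2,3] "this" : (S/(S\NP))\NP
  [3,5] S\NP   <B
    [3,4] "on" : (NP\S)\NP
    [4,5] "park" : S\(NP\S)

S\NP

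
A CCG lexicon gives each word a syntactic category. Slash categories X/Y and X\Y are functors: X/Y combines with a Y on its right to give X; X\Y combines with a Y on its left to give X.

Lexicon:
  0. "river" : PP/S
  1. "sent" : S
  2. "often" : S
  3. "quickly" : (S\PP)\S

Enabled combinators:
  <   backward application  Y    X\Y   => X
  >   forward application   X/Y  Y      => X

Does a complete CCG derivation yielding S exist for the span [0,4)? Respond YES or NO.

YES

[0,4] S   <
  [0,2] PP   >
    [0,1] "river" : PP/S
    [1,2] "sent" : S
  [2,4] S\PP   <
    [2,3] "often" : S
    [3,4] "quickly" : (S\PP)\S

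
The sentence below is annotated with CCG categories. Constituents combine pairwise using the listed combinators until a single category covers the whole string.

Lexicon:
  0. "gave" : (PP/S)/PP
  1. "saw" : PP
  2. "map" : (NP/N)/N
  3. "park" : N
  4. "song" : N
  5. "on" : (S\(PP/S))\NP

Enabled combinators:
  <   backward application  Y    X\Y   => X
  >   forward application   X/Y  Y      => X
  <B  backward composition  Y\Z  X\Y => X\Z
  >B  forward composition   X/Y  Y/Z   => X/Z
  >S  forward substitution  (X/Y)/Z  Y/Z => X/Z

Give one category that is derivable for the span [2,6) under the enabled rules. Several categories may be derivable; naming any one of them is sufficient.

S\(PP/S)

[0,6] S   <
  [0,2] PP/S   >
    [0,1] "gave" : (PP/S)/PP
    [1,2] "saw" : PP
  [2,6] S\(PP/S)   <
    [2,5] NP   >
      [2,4] NP/N   >
        [2,3] "map" : (NP/N)/N
        [3,4] "park" : N
      [4,5] "song" : N
    [5,6] "on" : (S\(PP/S))\NP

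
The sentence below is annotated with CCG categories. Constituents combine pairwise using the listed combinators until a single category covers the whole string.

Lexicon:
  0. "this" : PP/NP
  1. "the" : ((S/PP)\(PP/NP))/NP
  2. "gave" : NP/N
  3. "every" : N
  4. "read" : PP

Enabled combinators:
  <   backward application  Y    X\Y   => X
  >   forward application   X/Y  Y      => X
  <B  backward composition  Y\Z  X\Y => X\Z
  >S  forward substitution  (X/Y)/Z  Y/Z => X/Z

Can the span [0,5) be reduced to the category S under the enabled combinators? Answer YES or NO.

YES

[0,5] S   >
  [0,4] S/PP   <
    [0,1] "this" : PP/NP
    [1,4] (S/PP)\(PP/NP)   >
      [1,2] "the" : ((S/PP)\(PP/NP))/NP
      [2,4] NP   >
        [2,3] "gave" : NP/N
        [3,4] "every" : N
  [4,5] "read" : PP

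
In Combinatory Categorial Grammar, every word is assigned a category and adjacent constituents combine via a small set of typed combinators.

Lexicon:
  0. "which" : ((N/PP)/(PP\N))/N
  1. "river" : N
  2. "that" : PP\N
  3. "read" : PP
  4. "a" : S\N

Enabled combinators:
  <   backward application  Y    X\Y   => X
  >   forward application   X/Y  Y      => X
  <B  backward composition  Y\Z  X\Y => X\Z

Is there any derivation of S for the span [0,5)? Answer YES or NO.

[0,5] S   <
  [0,4] N   >
    [0,3] N/PP   >
      [0,2] (N/PP)/(PP\N)   >
        [0,1] "which" : ((N/PP)/(PP\N))/N
        [1,2] "river" : N
      [2,3] "that" : PP\N
    [3,4] "read" : PP
  [4,5] "a" : S\N

YES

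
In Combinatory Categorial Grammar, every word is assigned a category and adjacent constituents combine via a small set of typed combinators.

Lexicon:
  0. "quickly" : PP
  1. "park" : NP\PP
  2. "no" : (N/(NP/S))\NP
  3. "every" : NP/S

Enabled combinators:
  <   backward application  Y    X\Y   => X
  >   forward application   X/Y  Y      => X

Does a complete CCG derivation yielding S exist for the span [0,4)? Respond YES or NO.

NO

PP NP\PP (N/(NP/S))\NP NP/S
CKY chart[0,4] = {N}; S ∉ chart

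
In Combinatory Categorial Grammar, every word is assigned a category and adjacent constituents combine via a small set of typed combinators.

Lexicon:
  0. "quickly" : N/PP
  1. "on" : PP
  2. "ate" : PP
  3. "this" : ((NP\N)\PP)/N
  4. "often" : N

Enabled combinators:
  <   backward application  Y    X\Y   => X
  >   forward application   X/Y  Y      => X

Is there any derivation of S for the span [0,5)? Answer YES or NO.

N/PP PP PP ((NP\N)\PP)/N N
CKY chart[0,5] = {NP}; S ∉ chart

NO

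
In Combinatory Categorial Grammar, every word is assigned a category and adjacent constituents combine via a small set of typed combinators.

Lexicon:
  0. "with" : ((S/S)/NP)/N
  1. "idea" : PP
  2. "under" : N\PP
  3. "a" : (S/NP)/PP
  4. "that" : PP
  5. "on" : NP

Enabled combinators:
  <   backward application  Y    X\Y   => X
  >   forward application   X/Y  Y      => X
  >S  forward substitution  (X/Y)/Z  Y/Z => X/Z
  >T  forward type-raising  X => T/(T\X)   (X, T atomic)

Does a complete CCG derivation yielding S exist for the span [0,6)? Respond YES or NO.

[0,6] S   >
  [0,5] S/NP   >S
    [0,3] (S/S)/NP   >
      [0,1] "with" : ((S/S)/NP)/N
      [1,3] N   <
        [1,2] "idea" : PP
        [2,3] "under" : N\PP
    [3,5] S/NP   >
      [3,4] "a" : (S/NP)/PP
      [4,5] "that" : PP
  [5,6] "on" : NP

YES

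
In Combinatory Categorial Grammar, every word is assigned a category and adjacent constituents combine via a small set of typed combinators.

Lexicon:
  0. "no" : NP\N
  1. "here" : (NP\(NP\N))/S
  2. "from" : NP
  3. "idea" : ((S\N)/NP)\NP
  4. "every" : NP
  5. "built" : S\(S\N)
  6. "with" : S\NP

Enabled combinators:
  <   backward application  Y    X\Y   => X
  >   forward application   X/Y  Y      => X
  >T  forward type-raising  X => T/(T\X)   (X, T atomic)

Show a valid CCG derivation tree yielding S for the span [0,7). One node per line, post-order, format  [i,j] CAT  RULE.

[0,1] NP\N  lex  "no"
[1,2] (NP\(NP\N))/S  lex  "here"
[2,3] NP  lex  "from"
[3,4] ((S\N)/NP)\NP  lex  "idea"
[2,4] (S\N)/NP  <  k=3
[4,5] NP  lex  "every"
[2,5] S\N  >  k=4
[5,6] S\(S\N)  lex  "built"
[2,6] S  <  k=5
[1,6] NP\(NP\N)  >  k=2
[0,6] NP  <  k=1
[6,7] S\NP  lex  "with"
[0,7] S  <  k=6

[0,7] S   <
  [0,6] NP   <
    [0,1] "no" : NP\N
    [1,6] NP\(NP\N)   >
      [1,2] "here" : (NP\(NP\N))/S
      [2,6] S   <
        [2,5] S\N   >
          [2,4] (S\N)/NP   <
            [2,3] "from" : NP
            [3,4] "idea" : ((S\N)/NP)\NP
          [4,5] "every" : NP
        [5,6] "built" : S\(S\N)
  [6,7] "with" : S\NP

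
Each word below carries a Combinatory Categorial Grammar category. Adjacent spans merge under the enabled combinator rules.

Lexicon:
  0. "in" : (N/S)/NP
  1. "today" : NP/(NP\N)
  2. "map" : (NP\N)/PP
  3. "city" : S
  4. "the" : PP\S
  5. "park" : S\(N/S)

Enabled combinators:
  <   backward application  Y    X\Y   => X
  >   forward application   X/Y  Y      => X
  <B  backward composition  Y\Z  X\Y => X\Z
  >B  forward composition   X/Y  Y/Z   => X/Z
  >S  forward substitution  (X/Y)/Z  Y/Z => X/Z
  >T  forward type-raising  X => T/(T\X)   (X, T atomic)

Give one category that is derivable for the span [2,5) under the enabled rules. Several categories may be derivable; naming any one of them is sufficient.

NP\N

[0,6] S   <
  [0,5] N/S   >
    [0,1] "in" : (N/S)/NP
    [1,5] NP   >
      [1,2] "today" : NP/(NP\N)
      [2,5] NP\N   >
        [2,3] "map" : (NP\N)/PP
        [3,5] PP   >
          [3,4] PP/(PP\S)   >T
            [3,4] "city" : S
          [4,5] "the" : PP\S
  [5,6] "park" : S\(N/S)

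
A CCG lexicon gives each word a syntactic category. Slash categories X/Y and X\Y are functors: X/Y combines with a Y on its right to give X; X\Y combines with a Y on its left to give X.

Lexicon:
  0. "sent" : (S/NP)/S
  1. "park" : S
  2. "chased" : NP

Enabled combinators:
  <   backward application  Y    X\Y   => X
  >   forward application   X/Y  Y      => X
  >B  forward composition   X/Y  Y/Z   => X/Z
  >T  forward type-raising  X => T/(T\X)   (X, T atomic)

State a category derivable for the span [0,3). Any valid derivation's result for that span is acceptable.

S

[0,3] S   >
  [0,2] S/NP   >
    [0,1] "sent" : (S/NP)/S
    [1,2] "park" : S
  [2,3] "chased" : NP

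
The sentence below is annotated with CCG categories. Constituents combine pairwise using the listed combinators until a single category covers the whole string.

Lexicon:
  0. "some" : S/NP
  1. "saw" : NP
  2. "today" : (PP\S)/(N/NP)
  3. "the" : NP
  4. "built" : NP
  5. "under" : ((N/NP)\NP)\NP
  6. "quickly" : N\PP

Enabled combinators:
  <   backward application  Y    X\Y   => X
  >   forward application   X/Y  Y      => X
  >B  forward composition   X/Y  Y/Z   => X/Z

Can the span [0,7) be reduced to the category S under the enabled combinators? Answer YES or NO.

NO

S/NP NP (PP\S)/(N/NP) NP NP ((N/NP)\NP)\NP N\PP
CKY chart[0,7] = {N}; S ∉ chart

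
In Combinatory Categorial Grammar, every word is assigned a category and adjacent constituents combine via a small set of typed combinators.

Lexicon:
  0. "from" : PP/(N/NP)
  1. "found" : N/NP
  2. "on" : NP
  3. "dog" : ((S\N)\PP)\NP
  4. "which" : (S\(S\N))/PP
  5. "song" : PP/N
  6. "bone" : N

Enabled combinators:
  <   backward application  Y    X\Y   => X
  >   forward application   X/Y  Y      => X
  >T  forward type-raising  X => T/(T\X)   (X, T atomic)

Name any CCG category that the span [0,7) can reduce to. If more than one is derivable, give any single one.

S

[0,7] S   <
  [0,4] S\N   <
    [0,2] PP   >
      [0,1] "from" : PP/(N/NP)
      [1,2] "found" : N/NP
    [2,4] (S\N)\PP   <
      [2,3] "on" : NP
      [3,4] "dog" : ((S\N)\PP)\NP
  [4,7] S\(S\N)   >
    [4,5] "which" : (S\(S\N))/PP
    [5,7] PP   >
      [5,6] "song" : PP/N
      [6,7] "bone" : N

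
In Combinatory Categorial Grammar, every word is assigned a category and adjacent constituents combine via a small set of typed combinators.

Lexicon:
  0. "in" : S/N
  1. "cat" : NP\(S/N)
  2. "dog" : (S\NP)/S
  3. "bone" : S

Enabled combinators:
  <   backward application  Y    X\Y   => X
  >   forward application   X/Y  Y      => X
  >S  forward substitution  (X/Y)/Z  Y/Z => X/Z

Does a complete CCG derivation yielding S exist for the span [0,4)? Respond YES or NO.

[0,4] S   <
  [0,2] NP   <
    [0,1] "in" : S/N
    [1,2] "cat" : NP\(S/N)
  [2,4] S\NP   >
    [2,3] "dog" : (S\NP)/S
    [3,4] "bone" : S

YES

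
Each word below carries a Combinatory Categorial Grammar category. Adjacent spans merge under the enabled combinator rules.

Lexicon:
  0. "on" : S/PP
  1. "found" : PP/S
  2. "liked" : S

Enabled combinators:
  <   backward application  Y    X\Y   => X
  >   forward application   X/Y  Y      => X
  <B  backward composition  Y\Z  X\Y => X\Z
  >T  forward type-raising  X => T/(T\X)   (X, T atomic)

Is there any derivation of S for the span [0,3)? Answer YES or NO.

YES

[0,3] S   >
  [0,1] "on" : S/PP
  [1,3] PP   >
    [1,2] "found" : PP/S
    [2,3] "liked" : S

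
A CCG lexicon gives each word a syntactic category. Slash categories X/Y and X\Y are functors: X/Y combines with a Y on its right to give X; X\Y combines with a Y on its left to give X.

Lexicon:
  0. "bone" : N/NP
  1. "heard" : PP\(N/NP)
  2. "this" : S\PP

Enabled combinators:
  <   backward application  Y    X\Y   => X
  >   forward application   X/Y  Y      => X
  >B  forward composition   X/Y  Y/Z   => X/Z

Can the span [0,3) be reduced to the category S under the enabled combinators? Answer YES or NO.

YES

[0,3] S   <
  [0,2] PP   <
    [0,1] "bone" : N/NP
    [1,2] "heard" : PP\(N/NP)
  [2,3] "this" : S\PP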